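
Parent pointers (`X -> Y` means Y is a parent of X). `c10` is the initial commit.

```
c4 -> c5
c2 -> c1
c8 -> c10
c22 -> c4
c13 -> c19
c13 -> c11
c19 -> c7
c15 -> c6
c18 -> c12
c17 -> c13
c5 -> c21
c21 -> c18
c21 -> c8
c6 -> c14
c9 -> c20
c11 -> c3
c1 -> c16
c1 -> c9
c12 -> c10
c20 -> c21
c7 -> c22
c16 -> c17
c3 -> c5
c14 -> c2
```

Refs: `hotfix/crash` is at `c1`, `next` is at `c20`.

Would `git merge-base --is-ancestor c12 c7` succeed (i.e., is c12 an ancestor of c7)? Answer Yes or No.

Ancestors of c7 (commits reachable by following parents): {c10, c12, c18, c21, c22, c4, c5, c7, c8}.
c12 is in that set, so it is an ancestor of c7.

Yes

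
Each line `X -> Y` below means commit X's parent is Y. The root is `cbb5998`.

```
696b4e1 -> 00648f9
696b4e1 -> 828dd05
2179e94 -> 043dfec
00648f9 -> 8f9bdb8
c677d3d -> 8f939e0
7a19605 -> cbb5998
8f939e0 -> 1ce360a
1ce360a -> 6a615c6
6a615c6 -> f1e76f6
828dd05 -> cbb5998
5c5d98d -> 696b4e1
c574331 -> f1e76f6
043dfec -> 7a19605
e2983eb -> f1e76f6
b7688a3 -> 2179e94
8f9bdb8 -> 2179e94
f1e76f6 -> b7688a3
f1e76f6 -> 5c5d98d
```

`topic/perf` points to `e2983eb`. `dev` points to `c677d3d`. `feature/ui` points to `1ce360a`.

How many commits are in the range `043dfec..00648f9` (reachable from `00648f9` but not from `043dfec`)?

3

Reachable from 00648f9: {00648f9, 043dfec, 2179e94, 7a19605, 8f9bdb8, cbb5998}.
Reachable from 043dfec: {043dfec, 7a19605, cbb5998}.
In 00648f9's history but not 043dfec's: {00648f9, 2179e94, 8f9bdb8} — 3 commits.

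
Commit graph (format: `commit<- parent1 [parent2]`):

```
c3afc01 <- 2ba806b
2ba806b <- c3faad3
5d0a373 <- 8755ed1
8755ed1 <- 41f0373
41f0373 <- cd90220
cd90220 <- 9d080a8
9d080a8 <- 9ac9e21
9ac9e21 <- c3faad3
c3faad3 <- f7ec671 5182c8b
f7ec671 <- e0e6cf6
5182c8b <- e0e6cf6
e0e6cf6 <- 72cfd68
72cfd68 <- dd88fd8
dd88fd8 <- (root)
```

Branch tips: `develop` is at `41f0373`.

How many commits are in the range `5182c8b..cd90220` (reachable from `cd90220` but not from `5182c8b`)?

5

Reachable from cd90220: {5182c8b, 72cfd68, 9ac9e21, 9d080a8, c3faad3, cd90220, dd88fd8, e0e6cf6, f7ec671}.
Reachable from 5182c8b: {5182c8b, 72cfd68, dd88fd8, e0e6cf6}.
In cd90220's history but not 5182c8b's: {9ac9e21, 9d080a8, c3faad3, cd90220, f7ec671} — 5 commits.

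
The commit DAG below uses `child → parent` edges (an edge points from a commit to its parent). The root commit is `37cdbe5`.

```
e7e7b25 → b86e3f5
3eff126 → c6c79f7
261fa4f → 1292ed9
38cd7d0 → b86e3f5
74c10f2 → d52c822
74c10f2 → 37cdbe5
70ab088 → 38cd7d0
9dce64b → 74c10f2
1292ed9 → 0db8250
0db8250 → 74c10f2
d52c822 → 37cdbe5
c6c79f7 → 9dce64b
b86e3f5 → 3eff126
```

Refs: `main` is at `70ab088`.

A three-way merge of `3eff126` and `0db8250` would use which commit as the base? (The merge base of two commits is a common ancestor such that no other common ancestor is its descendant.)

Ancestors of 3eff126: {37cdbe5, 3eff126, 74c10f2, 9dce64b, c6c79f7, d52c822}.
Ancestors of 0db8250: {0db8250, 37cdbe5, 74c10f2, d52c822}.
Common ancestors: {37cdbe5, 74c10f2, d52c822}.
Among these, 74c10f2 is not an ancestor of any other common ancestor — it is the merge base.

74c10f2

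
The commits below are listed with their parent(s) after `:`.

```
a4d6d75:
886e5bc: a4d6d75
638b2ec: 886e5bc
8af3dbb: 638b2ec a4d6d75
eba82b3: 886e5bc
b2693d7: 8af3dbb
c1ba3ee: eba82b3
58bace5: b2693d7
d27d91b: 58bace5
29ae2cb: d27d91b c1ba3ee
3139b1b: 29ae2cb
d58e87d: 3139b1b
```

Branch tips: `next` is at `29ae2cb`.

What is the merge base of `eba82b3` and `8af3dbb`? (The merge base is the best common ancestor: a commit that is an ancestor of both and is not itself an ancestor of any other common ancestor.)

Ancestors of eba82b3: {886e5bc, a4d6d75, eba82b3}.
Ancestors of 8af3dbb: {638b2ec, 886e5bc, 8af3dbb, a4d6d75}.
Common ancestors: {886e5bc, a4d6d75}.
Among these, 886e5bc is not an ancestor of any other common ancestor — it is the merge base.

886e5bc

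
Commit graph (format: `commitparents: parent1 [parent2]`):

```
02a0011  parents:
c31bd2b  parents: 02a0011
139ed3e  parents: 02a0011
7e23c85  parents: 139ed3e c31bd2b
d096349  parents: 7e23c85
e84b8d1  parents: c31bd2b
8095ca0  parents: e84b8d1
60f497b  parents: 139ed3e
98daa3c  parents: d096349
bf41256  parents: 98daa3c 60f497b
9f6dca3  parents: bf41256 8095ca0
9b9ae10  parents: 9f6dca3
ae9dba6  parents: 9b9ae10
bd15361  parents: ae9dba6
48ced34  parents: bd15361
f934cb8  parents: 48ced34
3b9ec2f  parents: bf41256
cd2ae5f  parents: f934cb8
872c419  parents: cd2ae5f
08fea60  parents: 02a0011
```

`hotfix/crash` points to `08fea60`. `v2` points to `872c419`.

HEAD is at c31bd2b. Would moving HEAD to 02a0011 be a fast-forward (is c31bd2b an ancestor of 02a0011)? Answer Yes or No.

No

A fast-forward from c31bd2b to 02a0011 is possible iff c31bd2b is an ancestor of 02a0011.
Ancestors of 02a0011: {02a0011}.
c31bd2b is not among them, so fast-forward is not possible.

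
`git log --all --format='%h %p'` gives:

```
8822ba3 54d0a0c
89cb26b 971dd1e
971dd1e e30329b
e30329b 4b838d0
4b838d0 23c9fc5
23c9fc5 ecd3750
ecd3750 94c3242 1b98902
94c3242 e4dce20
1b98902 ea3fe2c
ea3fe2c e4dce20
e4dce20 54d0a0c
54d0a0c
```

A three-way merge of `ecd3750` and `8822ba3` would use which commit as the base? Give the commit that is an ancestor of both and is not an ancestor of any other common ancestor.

Ancestors of ecd3750: {1b98902, 54d0a0c, 94c3242, e4dce20, ea3fe2c, ecd3750}.
Ancestors of 8822ba3: {54d0a0c, 8822ba3}.
Common ancestors: {54d0a0c}.
The only common ancestor is 54d0a0c, so it is the merge base.

54d0a0c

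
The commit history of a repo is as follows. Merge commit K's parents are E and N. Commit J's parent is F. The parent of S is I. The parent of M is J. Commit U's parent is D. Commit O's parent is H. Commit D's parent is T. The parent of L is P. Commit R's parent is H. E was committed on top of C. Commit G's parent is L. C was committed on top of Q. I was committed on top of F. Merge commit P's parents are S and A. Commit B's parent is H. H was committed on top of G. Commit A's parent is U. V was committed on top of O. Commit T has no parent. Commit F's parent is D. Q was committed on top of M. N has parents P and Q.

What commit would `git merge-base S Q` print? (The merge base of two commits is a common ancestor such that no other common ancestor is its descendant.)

F

Ancestors of S: {D, F, I, S, T}.
Ancestors of Q: {D, F, J, M, Q, T}.
Common ancestors: {D, F, T}.
Among these, F is not an ancestor of any other common ancestor — it is the merge base.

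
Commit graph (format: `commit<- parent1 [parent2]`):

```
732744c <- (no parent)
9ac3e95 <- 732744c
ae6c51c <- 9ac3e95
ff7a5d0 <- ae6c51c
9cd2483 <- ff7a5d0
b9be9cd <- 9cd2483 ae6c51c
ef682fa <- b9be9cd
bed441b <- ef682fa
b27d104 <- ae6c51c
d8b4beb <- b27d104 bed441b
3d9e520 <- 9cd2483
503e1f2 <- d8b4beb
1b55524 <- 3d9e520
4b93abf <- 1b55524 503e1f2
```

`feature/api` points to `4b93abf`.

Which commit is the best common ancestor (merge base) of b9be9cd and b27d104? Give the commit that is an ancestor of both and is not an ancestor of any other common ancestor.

Ancestors of b9be9cd: {732744c, 9ac3e95, 9cd2483, ae6c51c, b9be9cd, ff7a5d0}.
Ancestors of b27d104: {732744c, 9ac3e95, ae6c51c, b27d104}.
Common ancestors: {732744c, 9ac3e95, ae6c51c}.
Among these, ae6c51c is not an ancestor of any other common ancestor — it is the merge base.

ae6c51c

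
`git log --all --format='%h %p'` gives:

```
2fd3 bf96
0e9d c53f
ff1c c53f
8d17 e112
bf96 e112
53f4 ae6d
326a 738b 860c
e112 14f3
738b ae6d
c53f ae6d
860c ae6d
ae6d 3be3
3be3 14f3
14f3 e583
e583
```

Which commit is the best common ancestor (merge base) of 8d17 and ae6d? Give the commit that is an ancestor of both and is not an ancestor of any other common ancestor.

Ancestors of 8d17: {14f3, 8d17, e112, e583}.
Ancestors of ae6d: {14f3, 3be3, ae6d, e583}.
Common ancestors: {14f3, e583}.
Among these, 14f3 is not an ancestor of any other common ancestor — it is the merge base.

14f3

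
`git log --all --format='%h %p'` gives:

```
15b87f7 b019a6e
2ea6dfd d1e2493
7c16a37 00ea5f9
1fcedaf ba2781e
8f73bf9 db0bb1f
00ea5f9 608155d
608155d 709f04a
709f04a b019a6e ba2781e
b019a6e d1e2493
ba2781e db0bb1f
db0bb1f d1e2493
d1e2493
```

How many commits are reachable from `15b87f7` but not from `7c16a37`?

Reachable from 15b87f7: {15b87f7, b019a6e, d1e2493}.
Reachable from 7c16a37: {00ea5f9, 608155d, 709f04a, 7c16a37, b019a6e, ba2781e, d1e2493, db0bb1f}.
In 15b87f7's history but not 7c16a37's: {15b87f7} — 1 commit.

1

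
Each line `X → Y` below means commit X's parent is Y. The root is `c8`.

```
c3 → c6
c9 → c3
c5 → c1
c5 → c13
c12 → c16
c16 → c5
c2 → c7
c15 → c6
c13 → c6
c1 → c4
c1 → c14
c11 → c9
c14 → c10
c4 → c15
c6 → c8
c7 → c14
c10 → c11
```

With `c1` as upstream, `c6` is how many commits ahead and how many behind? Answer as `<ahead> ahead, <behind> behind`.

Reachable from c6: {c6, c8}.
Reachable from c1: {c1, c10, c11, c14, c15, c3, c4, c6, c8, c9}.
Only in c6's history (ahead): {} — 0.
Only in c1's history (behind): {c1, c10, c11, c14, c15, c3, c4, c9} — 8.

0 ahead, 8 behind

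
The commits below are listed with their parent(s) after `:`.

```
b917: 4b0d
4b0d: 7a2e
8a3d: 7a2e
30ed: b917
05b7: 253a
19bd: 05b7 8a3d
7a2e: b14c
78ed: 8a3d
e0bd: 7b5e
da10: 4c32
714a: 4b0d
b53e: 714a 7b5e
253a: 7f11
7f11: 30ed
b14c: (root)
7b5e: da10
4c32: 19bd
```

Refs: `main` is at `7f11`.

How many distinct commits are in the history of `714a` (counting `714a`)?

Walking parent pointers from 714a: reachable set = {4b0d, 714a, 7a2e, b14c}.
That is 4 commits.

4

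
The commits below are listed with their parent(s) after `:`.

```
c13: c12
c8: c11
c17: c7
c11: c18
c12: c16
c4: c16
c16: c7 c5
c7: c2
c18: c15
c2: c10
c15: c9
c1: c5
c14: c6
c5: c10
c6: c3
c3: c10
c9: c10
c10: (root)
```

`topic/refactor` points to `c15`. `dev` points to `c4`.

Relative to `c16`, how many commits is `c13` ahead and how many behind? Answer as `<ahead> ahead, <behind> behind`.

Reachable from c13: {c10, c12, c13, c16, c2, c5, c7}.
Reachable from c16: {c10, c16, c2, c5, c7}.
Only in c13's history (ahead): {c12, c13} — 2.
Only in c16's history (behind): {} — 0.

2 ahead, 0 behind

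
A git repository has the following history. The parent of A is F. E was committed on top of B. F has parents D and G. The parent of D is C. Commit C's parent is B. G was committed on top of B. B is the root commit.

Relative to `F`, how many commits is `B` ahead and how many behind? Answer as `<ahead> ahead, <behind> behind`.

Reachable from B: {B}.
Reachable from F: {B, C, D, F, G}.
Only in B's history (ahead): {} — 0.
Only in F's history (behind): {C, D, F, G} — 4.

0 ahead, 4 behind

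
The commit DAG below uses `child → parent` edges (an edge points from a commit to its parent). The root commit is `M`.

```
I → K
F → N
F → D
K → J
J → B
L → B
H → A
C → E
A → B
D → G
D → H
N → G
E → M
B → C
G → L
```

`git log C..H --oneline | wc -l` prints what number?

3

Reachable from H: {A, B, C, E, H, M}.
Reachable from C: {C, E, M}.
In H's history but not C's: {A, B, H} — 3 commits.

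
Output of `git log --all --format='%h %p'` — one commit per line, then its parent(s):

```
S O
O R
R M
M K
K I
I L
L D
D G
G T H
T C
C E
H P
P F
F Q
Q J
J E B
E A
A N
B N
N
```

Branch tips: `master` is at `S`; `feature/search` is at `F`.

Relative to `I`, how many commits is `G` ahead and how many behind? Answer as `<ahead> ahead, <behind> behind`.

Reachable from G: {A, B, C, E, F, G, H, J, N, P, Q, T}.
Reachable from I: {A, B, C, D, E, F, G, H, I, J, L, N, P, Q, T}.
Only in G's history (ahead): {} — 0.
Only in I's history (behind): {D, I, L} — 3.

0 ahead, 3 behind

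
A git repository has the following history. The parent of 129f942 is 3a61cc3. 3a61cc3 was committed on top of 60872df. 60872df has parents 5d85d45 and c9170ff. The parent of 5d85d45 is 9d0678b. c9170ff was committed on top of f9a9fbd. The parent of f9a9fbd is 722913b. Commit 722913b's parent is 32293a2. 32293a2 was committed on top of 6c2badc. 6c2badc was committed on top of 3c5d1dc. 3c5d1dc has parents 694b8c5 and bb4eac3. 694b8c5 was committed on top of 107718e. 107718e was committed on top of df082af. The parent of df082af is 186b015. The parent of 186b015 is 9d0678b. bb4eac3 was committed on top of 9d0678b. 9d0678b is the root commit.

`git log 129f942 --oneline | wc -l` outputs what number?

Walking parent pointers from 129f942: reachable set = {107718e, 129f942, 186b015, 32293a2, 3a61cc3, 3c5d1dc, 5d85d45, 60872df, 694b8c5, 6c2badc, 722913b, 9d0678b, bb4eac3, c9170ff, df082af, f9a9fbd}.
That is 16 commits.

16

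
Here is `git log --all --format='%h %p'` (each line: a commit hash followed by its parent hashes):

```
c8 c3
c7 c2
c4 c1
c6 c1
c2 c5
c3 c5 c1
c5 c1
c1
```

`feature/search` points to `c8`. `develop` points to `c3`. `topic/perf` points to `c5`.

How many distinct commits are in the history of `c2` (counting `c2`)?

Walking parent pointers from c2: reachable set = {c1, c2, c5}.
That is 3 commits.

3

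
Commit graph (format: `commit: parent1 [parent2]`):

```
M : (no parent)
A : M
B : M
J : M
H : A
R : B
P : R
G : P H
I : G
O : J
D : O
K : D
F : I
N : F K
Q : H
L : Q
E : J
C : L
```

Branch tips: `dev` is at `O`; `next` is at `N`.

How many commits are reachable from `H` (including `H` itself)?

3

Walking parent pointers from H: reachable set = {A, H, M}.
That is 3 commits.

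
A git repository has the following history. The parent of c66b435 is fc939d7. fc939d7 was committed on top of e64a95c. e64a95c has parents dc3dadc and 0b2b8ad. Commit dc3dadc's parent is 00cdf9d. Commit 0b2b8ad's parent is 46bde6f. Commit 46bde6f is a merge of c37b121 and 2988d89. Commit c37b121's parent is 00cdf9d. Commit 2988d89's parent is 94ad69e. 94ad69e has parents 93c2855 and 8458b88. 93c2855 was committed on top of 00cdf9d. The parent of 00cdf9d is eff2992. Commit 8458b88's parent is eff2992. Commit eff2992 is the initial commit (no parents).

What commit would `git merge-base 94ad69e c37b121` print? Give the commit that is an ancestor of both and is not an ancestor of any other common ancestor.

Ancestors of 94ad69e: {00cdf9d, 8458b88, 93c2855, 94ad69e, eff2992}.
Ancestors of c37b121: {00cdf9d, c37b121, eff2992}.
Common ancestors: {00cdf9d, eff2992}.
Among these, 00cdf9d is not an ancestor of any other common ancestor — it is the merge base.

00cdf9d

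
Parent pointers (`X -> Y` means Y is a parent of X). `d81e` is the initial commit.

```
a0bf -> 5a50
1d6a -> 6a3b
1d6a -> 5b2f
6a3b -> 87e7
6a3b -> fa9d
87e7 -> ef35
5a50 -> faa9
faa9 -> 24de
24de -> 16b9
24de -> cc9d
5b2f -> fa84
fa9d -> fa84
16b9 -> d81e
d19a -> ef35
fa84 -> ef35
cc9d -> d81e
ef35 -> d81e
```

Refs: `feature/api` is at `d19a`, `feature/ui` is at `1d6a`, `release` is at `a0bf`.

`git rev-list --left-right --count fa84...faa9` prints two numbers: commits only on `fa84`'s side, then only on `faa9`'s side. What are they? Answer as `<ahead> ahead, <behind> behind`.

Reachable from fa84: {d81e, ef35, fa84}.
Reachable from faa9: {16b9, 24de, cc9d, d81e, faa9}.
Only in fa84's history (ahead): {ef35, fa84} — 2.
Only in faa9's history (behind): {16b9, 24de, cc9d, faa9} — 4.

2 ahead, 4 behind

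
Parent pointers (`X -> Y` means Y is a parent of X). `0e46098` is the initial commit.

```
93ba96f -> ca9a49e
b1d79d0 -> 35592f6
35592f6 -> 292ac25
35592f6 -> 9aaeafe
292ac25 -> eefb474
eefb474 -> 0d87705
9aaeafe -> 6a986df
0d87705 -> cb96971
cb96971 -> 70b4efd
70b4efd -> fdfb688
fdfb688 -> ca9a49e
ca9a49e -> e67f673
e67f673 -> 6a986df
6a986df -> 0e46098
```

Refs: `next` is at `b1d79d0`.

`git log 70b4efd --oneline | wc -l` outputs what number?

Walking parent pointers from 70b4efd: reachable set = {0e46098, 6a986df, 70b4efd, ca9a49e, e67f673, fdfb688}.
That is 6 commits.

6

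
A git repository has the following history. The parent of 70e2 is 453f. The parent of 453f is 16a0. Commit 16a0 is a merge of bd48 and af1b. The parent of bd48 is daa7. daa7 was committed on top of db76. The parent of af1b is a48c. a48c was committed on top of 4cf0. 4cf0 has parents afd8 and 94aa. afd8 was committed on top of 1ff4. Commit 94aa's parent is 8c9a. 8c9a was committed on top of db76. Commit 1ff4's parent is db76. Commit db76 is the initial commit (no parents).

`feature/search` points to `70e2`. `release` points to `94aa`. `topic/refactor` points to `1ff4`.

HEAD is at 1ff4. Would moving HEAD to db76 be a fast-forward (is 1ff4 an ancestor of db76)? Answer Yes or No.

A fast-forward from 1ff4 to db76 is possible iff 1ff4 is an ancestor of db76.
Ancestors of db76: {db76}.
1ff4 is not among them, so fast-forward is not possible.

No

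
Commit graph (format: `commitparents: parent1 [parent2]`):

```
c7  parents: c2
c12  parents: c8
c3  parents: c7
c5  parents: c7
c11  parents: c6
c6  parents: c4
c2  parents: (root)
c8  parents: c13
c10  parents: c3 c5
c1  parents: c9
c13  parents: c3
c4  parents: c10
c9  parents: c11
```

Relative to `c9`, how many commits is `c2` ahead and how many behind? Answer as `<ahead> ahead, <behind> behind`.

Reachable from c2: {c2}.
Reachable from c9: {c10, c11, c2, c3, c4, c5, c6, c7, c9}.
Only in c2's history (ahead): {} — 0.
Only in c9's history (behind): {c10, c11, c3, c4, c5, c6, c7, c9} — 8.

0 ahead, 8 behind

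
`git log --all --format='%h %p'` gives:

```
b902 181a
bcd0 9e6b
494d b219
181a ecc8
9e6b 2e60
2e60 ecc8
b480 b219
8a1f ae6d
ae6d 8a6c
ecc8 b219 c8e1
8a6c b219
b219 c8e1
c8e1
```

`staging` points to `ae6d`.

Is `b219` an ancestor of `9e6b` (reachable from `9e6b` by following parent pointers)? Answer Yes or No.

Ancestors of 9e6b (commits reachable by following parents): {2e60, 9e6b, b219, c8e1, ecc8}.
b219 is in that set, so it is an ancestor of 9e6b.

Yes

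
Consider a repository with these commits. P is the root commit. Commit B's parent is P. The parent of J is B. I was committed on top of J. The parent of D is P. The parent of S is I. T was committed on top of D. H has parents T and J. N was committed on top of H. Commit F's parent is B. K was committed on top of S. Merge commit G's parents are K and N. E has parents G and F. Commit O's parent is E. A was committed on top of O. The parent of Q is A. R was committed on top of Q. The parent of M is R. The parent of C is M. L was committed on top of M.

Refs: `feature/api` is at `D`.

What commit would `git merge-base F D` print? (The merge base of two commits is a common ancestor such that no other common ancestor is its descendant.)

Ancestors of F: {B, F, P}.
Ancestors of D: {D, P}.
Common ancestors: {P}.
The only common ancestor is P, so it is the merge base.

P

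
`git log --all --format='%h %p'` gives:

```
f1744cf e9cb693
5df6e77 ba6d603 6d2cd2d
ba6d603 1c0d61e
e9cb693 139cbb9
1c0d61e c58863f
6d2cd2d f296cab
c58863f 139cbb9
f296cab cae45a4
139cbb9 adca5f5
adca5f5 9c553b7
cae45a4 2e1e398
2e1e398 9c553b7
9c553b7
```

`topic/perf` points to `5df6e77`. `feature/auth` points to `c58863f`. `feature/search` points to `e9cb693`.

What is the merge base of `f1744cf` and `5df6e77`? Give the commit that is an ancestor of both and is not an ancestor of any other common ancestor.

139cbb9

Ancestors of f1744cf: {139cbb9, 9c553b7, adca5f5, e9cb693, f1744cf}.
Ancestors of 5df6e77: {139cbb9, 1c0d61e, 2e1e398, 5df6e77, 6d2cd2d, 9c553b7, adca5f5, ba6d603, c58863f, cae45a4, f296cab}.
Common ancestors: {139cbb9, 9c553b7, adca5f5}.
Among these, 139cbb9 is not an ancestor of any other common ancestor — it is the merge base.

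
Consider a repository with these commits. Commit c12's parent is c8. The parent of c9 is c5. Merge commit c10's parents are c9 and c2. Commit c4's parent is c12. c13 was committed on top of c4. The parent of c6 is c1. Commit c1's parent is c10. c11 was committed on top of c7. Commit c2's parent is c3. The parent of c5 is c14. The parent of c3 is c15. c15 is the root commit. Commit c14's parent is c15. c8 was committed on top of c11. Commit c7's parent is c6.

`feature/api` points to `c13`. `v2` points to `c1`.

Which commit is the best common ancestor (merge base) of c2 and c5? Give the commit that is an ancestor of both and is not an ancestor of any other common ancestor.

Ancestors of c2: {c15, c2, c3}.
Ancestors of c5: {c14, c15, c5}.
Common ancestors: {c15}.
The only common ancestor is c15, so it is the merge base.

c15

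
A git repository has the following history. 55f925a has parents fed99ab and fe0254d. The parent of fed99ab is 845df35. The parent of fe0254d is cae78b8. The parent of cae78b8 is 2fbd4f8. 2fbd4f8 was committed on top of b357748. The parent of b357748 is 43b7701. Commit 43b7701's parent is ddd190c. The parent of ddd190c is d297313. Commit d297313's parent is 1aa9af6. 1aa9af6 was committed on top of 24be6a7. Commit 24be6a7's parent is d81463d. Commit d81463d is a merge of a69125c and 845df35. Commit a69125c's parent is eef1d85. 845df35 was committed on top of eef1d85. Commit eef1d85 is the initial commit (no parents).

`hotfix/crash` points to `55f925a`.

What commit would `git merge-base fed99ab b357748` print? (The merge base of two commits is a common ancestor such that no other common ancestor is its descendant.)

Ancestors of fed99ab: {845df35, eef1d85, fed99ab}.
Ancestors of b357748: {1aa9af6, 24be6a7, 43b7701, 845df35, a69125c, b357748, d297313, d81463d, ddd190c, eef1d85}.
Common ancestors: {845df35, eef1d85}.
Among these, 845df35 is not an ancestor of any other common ancestor — it is the merge base.

845df35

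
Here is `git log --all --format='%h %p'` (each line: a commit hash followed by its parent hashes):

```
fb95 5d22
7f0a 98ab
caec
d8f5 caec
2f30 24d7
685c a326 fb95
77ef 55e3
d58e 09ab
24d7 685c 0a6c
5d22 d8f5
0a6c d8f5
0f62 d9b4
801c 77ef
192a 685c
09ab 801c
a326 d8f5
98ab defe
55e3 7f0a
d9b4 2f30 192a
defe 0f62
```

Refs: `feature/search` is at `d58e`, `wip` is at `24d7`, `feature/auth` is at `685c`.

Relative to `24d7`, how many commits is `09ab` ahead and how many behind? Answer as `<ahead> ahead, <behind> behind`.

Reachable from 09ab: {09ab, 0a6c, 0f62, 192a, 24d7, 2f30, 55e3, 5d22, 685c, 77ef, 7f0a, 801c, 98ab, a326, caec, d8f5, d9b4, defe, fb95}.
Reachable from 24d7: {0a6c, 24d7, 5d22, 685c, a326, caec, d8f5, fb95}.
Only in 09ab's history (ahead): {09ab, 0f62, 192a, 2f30, 55e3, 77ef, 7f0a, 801c, 98ab, d9b4, defe} — 11.
Only in 24d7's history (behind): {} — 0.

11 ahead, 0 behind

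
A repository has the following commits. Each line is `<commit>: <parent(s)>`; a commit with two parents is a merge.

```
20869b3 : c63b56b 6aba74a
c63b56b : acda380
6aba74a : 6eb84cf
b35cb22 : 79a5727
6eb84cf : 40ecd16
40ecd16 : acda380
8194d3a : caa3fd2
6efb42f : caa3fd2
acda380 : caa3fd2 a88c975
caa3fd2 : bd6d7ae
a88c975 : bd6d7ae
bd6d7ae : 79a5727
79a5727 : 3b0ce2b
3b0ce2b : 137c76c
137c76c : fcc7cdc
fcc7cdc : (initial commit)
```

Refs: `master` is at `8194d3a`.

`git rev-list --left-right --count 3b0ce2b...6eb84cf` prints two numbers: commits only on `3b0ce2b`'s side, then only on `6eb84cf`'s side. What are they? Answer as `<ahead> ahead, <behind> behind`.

Reachable from 3b0ce2b: {137c76c, 3b0ce2b, fcc7cdc}.
Reachable from 6eb84cf: {137c76c, 3b0ce2b, 40ecd16, 6eb84cf, 79a5727, a88c975, acda380, bd6d7ae, caa3fd2, fcc7cdc}.
Only in 3b0ce2b's history (ahead): {} — 0.
Only in 6eb84cf's history (behind): {40ecd16, 6eb84cf, 79a5727, a88c975, acda380, bd6d7ae, caa3fd2} — 7.

0 ahead, 7 behind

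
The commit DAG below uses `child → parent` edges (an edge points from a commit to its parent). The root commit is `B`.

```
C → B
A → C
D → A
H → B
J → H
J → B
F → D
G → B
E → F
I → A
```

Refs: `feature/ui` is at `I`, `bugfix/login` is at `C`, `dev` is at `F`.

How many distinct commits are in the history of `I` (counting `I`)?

Walking parent pointers from I: reachable set = {A, B, C, I}.
That is 4 commits.

4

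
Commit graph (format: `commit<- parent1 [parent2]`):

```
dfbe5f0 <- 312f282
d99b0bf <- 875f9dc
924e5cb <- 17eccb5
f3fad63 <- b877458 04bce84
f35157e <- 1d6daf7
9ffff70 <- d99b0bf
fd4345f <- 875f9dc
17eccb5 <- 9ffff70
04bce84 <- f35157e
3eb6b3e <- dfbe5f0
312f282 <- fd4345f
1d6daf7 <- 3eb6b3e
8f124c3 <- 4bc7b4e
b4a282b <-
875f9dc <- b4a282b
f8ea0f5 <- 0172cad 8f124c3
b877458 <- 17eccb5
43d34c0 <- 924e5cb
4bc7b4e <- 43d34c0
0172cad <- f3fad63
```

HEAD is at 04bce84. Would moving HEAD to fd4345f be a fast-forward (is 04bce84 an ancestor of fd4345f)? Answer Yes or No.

No

A fast-forward from 04bce84 to fd4345f is possible iff 04bce84 is an ancestor of fd4345f.
Ancestors of fd4345f: {875f9dc, b4a282b, fd4345f}.
04bce84 is not among them, so fast-forward is not possible.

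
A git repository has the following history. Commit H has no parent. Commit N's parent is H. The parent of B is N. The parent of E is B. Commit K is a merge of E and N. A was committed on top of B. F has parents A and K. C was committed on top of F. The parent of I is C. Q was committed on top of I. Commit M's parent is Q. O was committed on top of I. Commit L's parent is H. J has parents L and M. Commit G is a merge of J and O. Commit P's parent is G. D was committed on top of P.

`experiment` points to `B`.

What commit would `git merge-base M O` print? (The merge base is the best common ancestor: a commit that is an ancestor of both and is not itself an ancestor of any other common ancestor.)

I

Ancestors of M: {A, B, C, E, F, H, I, K, M, N, Q}.
Ancestors of O: {A, B, C, E, F, H, I, K, N, O}.
Common ancestors: {A, B, C, E, F, H, I, K, N}.
Among these, I is not an ancestor of any other common ancestor — it is the merge base.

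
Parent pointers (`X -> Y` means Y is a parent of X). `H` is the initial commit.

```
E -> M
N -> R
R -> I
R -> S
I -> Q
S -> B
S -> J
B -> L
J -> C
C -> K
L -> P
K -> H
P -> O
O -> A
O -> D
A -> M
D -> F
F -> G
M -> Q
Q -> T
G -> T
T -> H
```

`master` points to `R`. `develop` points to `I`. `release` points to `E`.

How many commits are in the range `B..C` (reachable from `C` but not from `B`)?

Reachable from C: {C, H, K}.
Reachable from B: {A, B, D, F, G, H, L, M, O, P, Q, T}.
In C's history but not B's: {C, K} — 2 commits.

2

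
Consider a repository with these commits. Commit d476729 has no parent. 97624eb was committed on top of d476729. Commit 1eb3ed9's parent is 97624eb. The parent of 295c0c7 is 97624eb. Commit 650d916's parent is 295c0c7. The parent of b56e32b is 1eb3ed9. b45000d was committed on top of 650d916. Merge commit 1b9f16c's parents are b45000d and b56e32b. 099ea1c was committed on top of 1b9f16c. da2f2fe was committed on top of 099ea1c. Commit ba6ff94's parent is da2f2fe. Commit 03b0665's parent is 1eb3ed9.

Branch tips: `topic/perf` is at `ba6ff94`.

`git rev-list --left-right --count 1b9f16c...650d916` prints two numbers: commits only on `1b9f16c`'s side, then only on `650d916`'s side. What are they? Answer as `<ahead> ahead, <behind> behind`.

Reachable from 1b9f16c: {1b9f16c, 1eb3ed9, 295c0c7, 650d916, 97624eb, b45000d, b56e32b, d476729}.
Reachable from 650d916: {295c0c7, 650d916, 97624eb, d476729}.
Only in 1b9f16c's history (ahead): {1b9f16c, 1eb3ed9, b45000d, b56e32b} — 4.
Only in 650d916's history (behind): {} — 0.

4 ahead, 0 behind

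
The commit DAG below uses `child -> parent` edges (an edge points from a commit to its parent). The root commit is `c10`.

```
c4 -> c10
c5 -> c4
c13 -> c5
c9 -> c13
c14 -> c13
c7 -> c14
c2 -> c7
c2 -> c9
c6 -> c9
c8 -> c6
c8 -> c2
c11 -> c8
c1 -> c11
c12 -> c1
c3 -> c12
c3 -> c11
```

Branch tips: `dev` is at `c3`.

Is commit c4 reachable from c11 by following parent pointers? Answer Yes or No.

Yes

Ancestors of c11 (commits reachable by following parents): {c10, c11, c13, c14, c2, c4, c5, c6, c7, c8, c9}.
c4 is in that set, so it is an ancestor of c11.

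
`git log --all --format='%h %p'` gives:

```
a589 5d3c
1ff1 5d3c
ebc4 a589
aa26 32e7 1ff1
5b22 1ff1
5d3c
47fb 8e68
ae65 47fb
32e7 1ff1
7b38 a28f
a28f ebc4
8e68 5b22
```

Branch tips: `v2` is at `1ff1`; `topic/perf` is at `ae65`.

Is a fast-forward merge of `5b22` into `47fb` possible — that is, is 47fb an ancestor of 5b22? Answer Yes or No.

No

A fast-forward from 47fb to 5b22 is possible iff 47fb is an ancestor of 5b22.
Ancestors of 5b22: {1ff1, 5b22, 5d3c}.
47fb is not among them, so fast-forward is not possible.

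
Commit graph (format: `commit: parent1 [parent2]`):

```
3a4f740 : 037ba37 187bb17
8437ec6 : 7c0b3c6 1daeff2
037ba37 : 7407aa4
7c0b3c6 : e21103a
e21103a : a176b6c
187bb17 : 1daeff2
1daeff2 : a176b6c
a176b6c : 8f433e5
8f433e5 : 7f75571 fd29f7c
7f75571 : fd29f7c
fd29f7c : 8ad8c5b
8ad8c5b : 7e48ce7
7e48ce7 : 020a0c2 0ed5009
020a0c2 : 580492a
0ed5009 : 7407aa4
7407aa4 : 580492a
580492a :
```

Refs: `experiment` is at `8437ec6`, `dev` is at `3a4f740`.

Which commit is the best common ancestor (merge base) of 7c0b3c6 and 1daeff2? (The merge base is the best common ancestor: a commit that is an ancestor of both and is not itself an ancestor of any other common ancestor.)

a176b6c

Ancestors of 7c0b3c6: {020a0c2, 0ed5009, 580492a, 7407aa4, 7c0b3c6, 7e48ce7, 7f75571, 8ad8c5b, 8f433e5, a176b6c, e21103a, fd29f7c}.
Ancestors of 1daeff2: {020a0c2, 0ed5009, 1daeff2, 580492a, 7407aa4, 7e48ce7, 7f75571, 8ad8c5b, 8f433e5, a176b6c, fd29f7c}.
Common ancestors: {020a0c2, 0ed5009, 580492a, 7407aa4, 7e48ce7, 7f75571, 8ad8c5b, 8f433e5, a176b6c, fd29f7c}.
Among these, a176b6c is not an ancestor of any other common ancestor — it is the merge base.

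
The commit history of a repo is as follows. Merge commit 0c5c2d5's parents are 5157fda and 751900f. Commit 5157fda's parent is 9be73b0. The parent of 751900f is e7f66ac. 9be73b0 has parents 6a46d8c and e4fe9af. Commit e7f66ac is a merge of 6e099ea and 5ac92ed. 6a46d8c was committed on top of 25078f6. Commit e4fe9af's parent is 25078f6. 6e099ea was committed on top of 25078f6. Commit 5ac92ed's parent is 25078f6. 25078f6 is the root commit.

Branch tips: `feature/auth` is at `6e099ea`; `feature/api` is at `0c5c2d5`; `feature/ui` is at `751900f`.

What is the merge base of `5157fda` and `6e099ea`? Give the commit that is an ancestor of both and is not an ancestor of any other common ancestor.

Ancestors of 5157fda: {25078f6, 5157fda, 6a46d8c, 9be73b0, e4fe9af}.
Ancestors of 6e099ea: {25078f6, 6e099ea}.
Common ancestors: {25078f6}.
The only common ancestor is 25078f6, so it is the merge base.

25078f6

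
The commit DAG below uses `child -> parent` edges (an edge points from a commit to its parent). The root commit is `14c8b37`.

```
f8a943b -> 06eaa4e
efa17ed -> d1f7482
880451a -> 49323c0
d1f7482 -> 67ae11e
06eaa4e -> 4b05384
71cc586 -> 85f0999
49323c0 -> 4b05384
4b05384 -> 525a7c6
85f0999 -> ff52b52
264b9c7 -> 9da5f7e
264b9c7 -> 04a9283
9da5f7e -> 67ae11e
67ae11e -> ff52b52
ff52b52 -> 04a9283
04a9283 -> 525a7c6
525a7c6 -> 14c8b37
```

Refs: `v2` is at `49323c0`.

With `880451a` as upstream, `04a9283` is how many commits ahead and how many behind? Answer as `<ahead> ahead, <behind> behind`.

1 ahead, 3 behind

Reachable from 04a9283: {04a9283, 14c8b37, 525a7c6}.
Reachable from 880451a: {14c8b37, 49323c0, 4b05384, 525a7c6, 880451a}.
Only in 04a9283's history (ahead): {04a9283} — 1.
Only in 880451a's history (behind): {49323c0, 4b05384, 880451a} — 3.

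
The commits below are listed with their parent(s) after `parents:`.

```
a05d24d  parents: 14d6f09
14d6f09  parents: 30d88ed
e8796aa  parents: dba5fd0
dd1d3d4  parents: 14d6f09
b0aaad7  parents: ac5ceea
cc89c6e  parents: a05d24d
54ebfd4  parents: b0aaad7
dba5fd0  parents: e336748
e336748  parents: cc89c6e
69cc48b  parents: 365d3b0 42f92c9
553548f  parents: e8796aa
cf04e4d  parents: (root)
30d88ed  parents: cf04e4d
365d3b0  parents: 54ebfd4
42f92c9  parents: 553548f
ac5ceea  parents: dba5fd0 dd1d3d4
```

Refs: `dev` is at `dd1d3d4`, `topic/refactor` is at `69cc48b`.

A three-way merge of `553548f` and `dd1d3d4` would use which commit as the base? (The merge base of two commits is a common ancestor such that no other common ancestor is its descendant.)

14d6f09

Ancestors of 553548f: {14d6f09, 30d88ed, 553548f, a05d24d, cc89c6e, cf04e4d, dba5fd0, e336748, e8796aa}.
Ancestors of dd1d3d4: {14d6f09, 30d88ed, cf04e4d, dd1d3d4}.
Common ancestors: {14d6f09, 30d88ed, cf04e4d}.
Among these, 14d6f09 is not an ancestor of any other common ancestor — it is the merge base.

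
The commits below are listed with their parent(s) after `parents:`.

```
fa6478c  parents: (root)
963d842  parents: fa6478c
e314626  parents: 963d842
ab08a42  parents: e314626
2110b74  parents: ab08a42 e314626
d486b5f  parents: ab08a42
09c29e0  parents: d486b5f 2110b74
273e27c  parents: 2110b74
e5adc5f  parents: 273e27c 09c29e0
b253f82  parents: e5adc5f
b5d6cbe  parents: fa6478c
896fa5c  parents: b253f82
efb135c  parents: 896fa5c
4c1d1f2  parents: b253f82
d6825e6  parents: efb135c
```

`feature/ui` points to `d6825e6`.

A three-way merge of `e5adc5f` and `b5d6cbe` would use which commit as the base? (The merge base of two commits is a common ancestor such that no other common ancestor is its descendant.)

fa6478c

Ancestors of e5adc5f: {09c29e0, 2110b74, 273e27c, 963d842, ab08a42, d486b5f, e314626, e5adc5f, fa6478c}.
Ancestors of b5d6cbe: {b5d6cbe, fa6478c}.
Common ancestors: {fa6478c}.
The only common ancestor is fa6478c, so it is the merge base.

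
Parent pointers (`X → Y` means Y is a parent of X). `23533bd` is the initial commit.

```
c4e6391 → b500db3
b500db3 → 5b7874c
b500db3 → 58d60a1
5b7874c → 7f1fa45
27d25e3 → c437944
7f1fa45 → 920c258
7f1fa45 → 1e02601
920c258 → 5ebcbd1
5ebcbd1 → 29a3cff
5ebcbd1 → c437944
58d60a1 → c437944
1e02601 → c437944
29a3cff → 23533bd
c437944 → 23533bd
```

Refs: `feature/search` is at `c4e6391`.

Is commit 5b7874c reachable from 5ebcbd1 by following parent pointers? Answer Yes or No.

Ancestors of 5ebcbd1: {23533bd, 29a3cff, 5ebcbd1, c437944}.
5b7874c is not in that set, so it is not an ancestor of 5ebcbd1.

No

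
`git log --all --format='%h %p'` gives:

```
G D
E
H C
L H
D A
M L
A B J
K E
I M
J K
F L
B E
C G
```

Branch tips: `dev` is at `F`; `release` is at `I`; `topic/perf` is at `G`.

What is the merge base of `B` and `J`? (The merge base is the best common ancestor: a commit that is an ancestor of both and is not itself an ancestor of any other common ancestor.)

E

Ancestors of B: {B, E}.
Ancestors of J: {E, J, K}.
Common ancestors: {E}.
The only common ancestor is E, so it is the merge base.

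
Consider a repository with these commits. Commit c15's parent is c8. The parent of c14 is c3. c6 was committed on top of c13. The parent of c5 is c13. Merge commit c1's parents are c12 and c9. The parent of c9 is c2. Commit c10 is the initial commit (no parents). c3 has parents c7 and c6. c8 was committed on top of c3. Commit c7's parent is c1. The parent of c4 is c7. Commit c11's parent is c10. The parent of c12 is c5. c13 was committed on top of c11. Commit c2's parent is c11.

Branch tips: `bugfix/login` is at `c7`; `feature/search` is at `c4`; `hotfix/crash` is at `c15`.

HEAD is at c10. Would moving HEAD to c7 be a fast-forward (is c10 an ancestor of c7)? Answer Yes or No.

Yes

A fast-forward from c10 to c7 is possible iff c10 is an ancestor of c7.
Ancestors of c7: {c1, c10, c11, c12, c13, c2, c5, c7, c9}.
c10 is among them, so fast-forward is possible.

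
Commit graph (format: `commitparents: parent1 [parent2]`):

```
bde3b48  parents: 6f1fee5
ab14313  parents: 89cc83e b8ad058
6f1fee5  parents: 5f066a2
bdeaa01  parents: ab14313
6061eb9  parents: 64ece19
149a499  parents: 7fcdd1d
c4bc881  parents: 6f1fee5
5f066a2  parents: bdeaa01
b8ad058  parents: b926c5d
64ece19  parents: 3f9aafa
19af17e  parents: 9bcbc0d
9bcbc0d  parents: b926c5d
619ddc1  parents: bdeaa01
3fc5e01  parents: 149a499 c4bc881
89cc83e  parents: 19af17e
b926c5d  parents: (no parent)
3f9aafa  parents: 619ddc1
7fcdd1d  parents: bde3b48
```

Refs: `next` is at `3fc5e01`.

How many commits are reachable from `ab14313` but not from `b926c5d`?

Reachable from ab14313: {19af17e, 89cc83e, 9bcbc0d, ab14313, b8ad058, b926c5d}.
Reachable from b926c5d: {b926c5d}.
In ab14313's history but not b926c5d's: {19af17e, 89cc83e, 9bcbc0d, ab14313, b8ad058} — 5 commits.

5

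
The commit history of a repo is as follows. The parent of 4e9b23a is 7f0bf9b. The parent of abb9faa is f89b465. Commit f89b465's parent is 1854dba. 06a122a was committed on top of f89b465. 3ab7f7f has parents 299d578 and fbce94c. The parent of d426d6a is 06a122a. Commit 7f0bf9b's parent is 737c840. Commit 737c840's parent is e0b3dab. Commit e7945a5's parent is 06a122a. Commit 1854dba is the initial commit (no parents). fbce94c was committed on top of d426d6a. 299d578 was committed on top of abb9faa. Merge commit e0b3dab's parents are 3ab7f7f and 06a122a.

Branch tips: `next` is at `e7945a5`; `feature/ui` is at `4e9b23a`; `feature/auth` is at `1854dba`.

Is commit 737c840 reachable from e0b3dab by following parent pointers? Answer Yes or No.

Ancestors of e0b3dab: {06a122a, 1854dba, 299d578, 3ab7f7f, abb9faa, d426d6a, e0b3dab, f89b465, fbce94c}.
737c840 is not in that set, so it is not an ancestor of e0b3dab.

No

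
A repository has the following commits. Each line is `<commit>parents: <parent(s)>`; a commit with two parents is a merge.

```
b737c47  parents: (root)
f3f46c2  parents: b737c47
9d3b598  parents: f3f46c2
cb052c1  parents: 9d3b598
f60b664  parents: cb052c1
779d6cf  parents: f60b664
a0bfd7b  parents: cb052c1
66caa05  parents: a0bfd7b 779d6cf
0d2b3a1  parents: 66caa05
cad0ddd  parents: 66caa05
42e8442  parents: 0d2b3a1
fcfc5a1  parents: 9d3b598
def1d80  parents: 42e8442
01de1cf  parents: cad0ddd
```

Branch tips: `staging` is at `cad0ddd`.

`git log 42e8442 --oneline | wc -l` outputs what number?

Walking parent pointers from 42e8442: reachable set = {0d2b3a1, 42e8442, 66caa05, 779d6cf, 9d3b598, a0bfd7b, b737c47, cb052c1, f3f46c2, f60b664}.
That is 10 commits.

10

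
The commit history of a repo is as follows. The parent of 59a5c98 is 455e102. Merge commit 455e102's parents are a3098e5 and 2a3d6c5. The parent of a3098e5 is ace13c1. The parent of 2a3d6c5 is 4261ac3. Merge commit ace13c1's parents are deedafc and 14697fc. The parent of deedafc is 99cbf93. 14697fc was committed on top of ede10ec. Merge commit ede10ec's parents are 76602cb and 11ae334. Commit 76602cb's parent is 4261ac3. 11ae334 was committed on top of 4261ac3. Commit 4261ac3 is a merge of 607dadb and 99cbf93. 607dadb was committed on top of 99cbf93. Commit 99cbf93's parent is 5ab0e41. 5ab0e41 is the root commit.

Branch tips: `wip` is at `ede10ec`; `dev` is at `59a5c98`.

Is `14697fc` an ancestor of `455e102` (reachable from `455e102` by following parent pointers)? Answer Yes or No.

Ancestors of 455e102 (commits reachable by following parents): {11ae334, 14697fc, 2a3d6c5, 4261ac3, 455e102, 5ab0e41, 607dadb, 76602cb, 99cbf93, a3098e5, ace13c1, deedafc, ede10ec}.
14697fc is in that set, so it is an ancestor of 455e102.

Yes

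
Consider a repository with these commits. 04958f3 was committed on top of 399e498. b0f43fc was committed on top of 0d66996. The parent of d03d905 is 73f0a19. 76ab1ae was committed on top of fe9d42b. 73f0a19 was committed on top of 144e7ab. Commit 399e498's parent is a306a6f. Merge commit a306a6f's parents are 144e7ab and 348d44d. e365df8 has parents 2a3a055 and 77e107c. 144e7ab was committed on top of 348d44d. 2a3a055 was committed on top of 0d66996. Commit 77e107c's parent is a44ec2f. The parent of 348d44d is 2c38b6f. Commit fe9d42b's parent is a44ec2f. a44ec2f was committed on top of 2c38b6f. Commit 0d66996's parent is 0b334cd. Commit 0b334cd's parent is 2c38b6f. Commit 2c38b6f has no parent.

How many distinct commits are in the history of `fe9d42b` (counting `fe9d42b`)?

3

Walking parent pointers from fe9d42b: reachable set = {2c38b6f, a44ec2f, fe9d42b}.
That is 3 commits.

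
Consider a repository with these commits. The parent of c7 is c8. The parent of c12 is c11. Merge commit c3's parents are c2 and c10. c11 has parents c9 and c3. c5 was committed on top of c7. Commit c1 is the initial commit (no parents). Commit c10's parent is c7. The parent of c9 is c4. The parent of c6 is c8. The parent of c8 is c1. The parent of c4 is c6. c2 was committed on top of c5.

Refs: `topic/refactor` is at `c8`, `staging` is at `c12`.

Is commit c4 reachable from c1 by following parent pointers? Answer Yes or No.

No

Ancestors of c1: {c1}.
c4 is not in that set, so it is not an ancestor of c1.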